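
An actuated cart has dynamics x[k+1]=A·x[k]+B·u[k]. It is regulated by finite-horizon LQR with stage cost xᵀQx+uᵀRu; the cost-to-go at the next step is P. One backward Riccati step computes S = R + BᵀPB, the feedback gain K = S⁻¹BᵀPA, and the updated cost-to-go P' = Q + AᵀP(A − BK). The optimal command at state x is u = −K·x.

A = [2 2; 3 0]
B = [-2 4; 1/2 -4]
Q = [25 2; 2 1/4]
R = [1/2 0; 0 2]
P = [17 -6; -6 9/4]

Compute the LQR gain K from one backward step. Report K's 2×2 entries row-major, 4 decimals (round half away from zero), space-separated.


-0.6880 -0.5191 -0.1054 0.1592

BᵀP = [-37.0000 13.1250; 92.0000 -33.0000]
S = R + BᵀPB = [1/2 0; 0 2] + [80.5625 -200.5000; -200.5000 500.0000] = [81.0625 -200.5000; -200.5000 502.0000]
BᵀPA = [-34.6250 -74.0000; 85.0000 184.0000]
K = S⁻¹·BᵀPA = [-0.6880 -0.5191; -0.1054 0.1592]
A−BK = [1.0459 0.3250; 2.9222 0.8963]
AᵀP(A−BK) = [1.3926 0.4938; 0.4938 0.2930]
P' = Q + AᵀP(A−BK) = [26.3926 2.4938; 2.4938 0.5430]
tr(P') = 26.9357


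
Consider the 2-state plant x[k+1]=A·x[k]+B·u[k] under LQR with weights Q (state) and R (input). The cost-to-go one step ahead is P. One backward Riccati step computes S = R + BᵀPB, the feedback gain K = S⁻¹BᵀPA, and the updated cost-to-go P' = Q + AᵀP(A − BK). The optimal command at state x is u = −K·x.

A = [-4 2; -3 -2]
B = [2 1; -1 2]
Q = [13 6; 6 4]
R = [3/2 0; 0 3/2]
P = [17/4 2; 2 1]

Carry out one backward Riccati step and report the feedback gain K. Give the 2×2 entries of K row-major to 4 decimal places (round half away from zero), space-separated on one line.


BᵀP = [6.5000 3.0000; 8.2500 4.0000]
S = R + BᵀPB = [3/2 0; 0 3/2] + [10.0000 12.5000; 12.5000 16.2500] = [11.5000 12.5000; 12.5000 17.7500]
BᵀPA = [-35.0000 7.0000; -45.0000 8.5000]
K = S⁻¹·BᵀPA = [-1.2272 0.3760; -1.6710 0.2141]
A−BK = [0.1253 1.0339; -0.8851 -2.0522]
AᵀP(A−BK) = [6.8538 -1.2063; -1.2063 0.5483]
P' = Q + AᵀP(A−BK) = [19.8538 4.7937; 4.7937 4.5483]
tr(P') = 24.4021

-1.2272 0.3760 -1.6710 0.2141


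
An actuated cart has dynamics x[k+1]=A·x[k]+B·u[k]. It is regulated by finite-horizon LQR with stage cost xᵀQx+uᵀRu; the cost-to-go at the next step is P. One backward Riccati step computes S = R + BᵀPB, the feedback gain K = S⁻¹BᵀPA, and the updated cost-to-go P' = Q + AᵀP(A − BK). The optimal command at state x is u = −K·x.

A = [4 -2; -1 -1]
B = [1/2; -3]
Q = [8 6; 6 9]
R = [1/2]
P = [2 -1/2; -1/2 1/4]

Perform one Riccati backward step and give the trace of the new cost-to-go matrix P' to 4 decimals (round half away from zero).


30.6579

BᵀP = [2.5000 -1.0000]
S = R + BᵀPB = [1/2] + [4.2500] = [4.7500]
BᵀPA = [11.0000 -4.0000]
K = S⁻¹·BᵀPA = [2.3158 -0.8421]
A−BK = [2.8421 -1.5789; 5.9474 -3.5263]
AᵀP(A−BK) = [10.7763 -5.4868; -5.4868 2.8816]
P' = Q + AᵀP(A−BK) = [18.7763 0.5132; 0.5132 11.8816]
tr(P') = 30.6579


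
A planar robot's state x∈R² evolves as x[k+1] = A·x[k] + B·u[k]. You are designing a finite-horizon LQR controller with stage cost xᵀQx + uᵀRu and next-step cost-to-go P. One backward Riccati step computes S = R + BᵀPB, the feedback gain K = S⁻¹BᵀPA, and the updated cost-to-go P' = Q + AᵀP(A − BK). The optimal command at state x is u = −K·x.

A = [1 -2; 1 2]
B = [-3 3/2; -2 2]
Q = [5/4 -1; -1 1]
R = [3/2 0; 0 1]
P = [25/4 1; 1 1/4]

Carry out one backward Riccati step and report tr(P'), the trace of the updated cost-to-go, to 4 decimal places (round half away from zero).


BᵀP = [-20.7500 -3.5000; 11.3750 2.0000]
S = R + BᵀPB = [3/2 0; 0 1] + [69.2500 -38.1250; -38.1250 21.0625] = [70.7500 -38.1250; -38.1250 22.0625]
BᵀPA = [-24.2500 34.5000; 13.3750 -18.7500]
K = S⁻¹·BᵀPA = [-0.2336 0.4312; 0.2025 -0.1047]
A−BK = [-0.0047 -0.5493; 0.1277 3.0719]
AᵀP(A−BK) = [0.1259 -0.1427; -0.1427 1.1600]
P' = Q + AᵀP(A−BK) = [1.3759 -1.1427; -1.1427 2.1600]
tr(P') = 3.5359

3.5359


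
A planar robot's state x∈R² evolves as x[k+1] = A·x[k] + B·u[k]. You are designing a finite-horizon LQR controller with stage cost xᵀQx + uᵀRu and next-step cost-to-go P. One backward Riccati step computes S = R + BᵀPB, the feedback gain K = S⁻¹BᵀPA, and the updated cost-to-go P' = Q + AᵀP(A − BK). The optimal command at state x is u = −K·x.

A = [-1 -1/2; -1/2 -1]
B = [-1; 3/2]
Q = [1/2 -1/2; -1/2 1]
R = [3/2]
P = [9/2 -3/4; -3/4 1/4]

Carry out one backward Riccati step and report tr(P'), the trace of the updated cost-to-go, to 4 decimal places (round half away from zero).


BᵀP = [-5.6250 1.1250]
S = R + BᵀPB = [3/2] + [7.3125] = [8.8125]
BᵀPA = [5.0625 1.6875]
K = S⁻¹·BᵀPA = [0.5745 0.1915]
A−BK = [-0.4255 -0.3085; -1.3617 -1.2872]
AᵀP(A−BK) = [0.9043 0.4681; 0.4681 0.3019]
P' = Q + AᵀP(A−BK) = [1.4043 -0.0319; -0.0319 1.3019]
tr(P') = 2.7061

2.7061


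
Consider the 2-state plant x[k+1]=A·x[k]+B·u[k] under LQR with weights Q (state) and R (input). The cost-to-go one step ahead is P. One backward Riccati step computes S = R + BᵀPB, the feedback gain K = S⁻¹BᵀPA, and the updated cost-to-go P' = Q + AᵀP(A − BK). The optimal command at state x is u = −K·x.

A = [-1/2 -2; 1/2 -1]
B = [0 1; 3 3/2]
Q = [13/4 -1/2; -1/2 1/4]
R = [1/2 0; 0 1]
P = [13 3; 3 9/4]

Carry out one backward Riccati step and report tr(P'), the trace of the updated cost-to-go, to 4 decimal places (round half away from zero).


7.4956

BᵀP = [9.0000 6.7500; 17.5000 6.3750]
S = R + BᵀPB = [1/2 0; 0 1] + [20.2500 19.1250; 19.1250 27.0625] = [20.7500 19.1250; 19.1250 28.0625]
BᵀPA = [-1.1250 -24.7500; -5.5625 -41.3750]
K = S⁻¹·BᵀPA = [0.3455 0.4468; -0.4337 -1.7789]
A−BK = [-0.0663 -0.2211; 0.1140 0.3279]
AᵀP(A−BK) = [0.2888 0.9825; 0.9825 3.7067]
P' = Q + AᵀP(A−BK) = [3.5388 0.4825; 0.4825 3.9567]
tr(P') = 7.4956


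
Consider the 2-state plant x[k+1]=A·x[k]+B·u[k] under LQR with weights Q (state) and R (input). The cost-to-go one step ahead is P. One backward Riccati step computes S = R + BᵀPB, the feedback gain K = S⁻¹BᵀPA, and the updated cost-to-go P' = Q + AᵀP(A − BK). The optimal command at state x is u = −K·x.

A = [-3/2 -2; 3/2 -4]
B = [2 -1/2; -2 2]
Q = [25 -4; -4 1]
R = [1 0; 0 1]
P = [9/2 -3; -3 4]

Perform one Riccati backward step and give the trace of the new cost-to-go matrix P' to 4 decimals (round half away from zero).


36.6188

BᵀP = [15.0000 -14.0000; -8.2500 9.5000]
S = R + BᵀPB = [1 0; 0 1] + [58.0000 -35.5000; -35.5000 23.1250] = [59.0000 -35.5000; -35.5000 24.1250]
BᵀPA = [-43.5000 26.0000; 26.6250 -21.5000]
K = S⁻¹·BᵀPA = [-0.6391 -0.8337; 0.1632 -2.1180]
A−BK = [-0.1402 -1.3916; -0.1046 -1.4314]
AᵀP(A−BK) = [0.4793 0.6253; 0.6253 10.1395]
P' = Q + AᵀP(A−BK) = [25.4793 -3.3747; -3.3747 11.1395]
tr(P') = 36.6188


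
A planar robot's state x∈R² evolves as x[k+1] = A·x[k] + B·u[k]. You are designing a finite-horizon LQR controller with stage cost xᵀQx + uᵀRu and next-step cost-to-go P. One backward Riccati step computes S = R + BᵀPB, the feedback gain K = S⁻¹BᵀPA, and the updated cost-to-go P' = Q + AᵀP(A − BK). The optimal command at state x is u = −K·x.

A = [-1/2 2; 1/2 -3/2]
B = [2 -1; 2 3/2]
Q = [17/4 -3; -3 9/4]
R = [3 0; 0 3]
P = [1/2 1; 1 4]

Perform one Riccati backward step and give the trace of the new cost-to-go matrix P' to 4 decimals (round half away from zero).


8.1469

BᵀP = [3.0000 10.0000; 1.0000 5.0000]
S = R + BᵀPB = [3 0; 0 3] + [26.0000 12.0000; 12.0000 6.5000] = [29.0000 12.0000; 12.0000 9.5000]
BᵀPA = [3.5000 -9.0000; 2.0000 -5.5000]
K = S⁻¹·BᵀPA = [0.0703 -0.1483; 0.1217 -0.3916]
A−BK = [-0.5190 1.9049; 0.1768 -0.6160]
AᵀP(A−BK) = [0.1355 -0.4477; -0.4477 1.5114]
P' = Q + AᵀP(A−BK) = [4.3855 -3.4477; -3.4477 3.7614]
tr(P') = 8.1469


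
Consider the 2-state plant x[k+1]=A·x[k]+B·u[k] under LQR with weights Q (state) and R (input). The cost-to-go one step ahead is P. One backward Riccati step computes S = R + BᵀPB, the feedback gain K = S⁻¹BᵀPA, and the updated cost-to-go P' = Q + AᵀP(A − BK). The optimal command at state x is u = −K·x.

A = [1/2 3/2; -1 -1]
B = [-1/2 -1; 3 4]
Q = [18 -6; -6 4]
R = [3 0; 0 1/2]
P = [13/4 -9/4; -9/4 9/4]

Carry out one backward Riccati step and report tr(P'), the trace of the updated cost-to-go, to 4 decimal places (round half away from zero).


23.1988

BᵀP = [-8.3750 7.8750; -12.2500 11.2500]
S = R + BᵀPB = [3 0; 0 1/2] + [27.8125 39.8750; 39.8750 57.2500] = [30.8125 39.8750; 39.8750 57.7500]
BᵀPA = [-12.0625 -20.4375; -17.3750 -29.6250]
K = S⁻¹·BᵀPA = [-0.0200 0.0054; -0.2871 -0.5167]
A−BK = [0.2029 0.9860; 0.2082 1.0507]
AᵀP(A−BK) = [0.0836 0.2747; 0.2747 1.1152]
P' = Q + AᵀP(A−BK) = [18.0836 -5.7253; -5.7253 5.1152]
tr(P') = 23.1988


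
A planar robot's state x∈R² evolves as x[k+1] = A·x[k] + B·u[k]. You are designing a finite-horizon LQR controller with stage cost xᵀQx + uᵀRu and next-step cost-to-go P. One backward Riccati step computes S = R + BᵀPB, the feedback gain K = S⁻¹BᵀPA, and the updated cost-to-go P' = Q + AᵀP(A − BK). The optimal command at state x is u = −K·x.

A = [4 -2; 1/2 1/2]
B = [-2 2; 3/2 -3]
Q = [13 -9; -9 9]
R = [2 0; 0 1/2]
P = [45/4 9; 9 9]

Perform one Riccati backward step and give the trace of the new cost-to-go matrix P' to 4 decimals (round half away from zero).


60.4263

BᵀP = [-9.0000 -4.5000; -4.5000 -9.0000]
S = R + BᵀPB = [2 0; 0 1/2] + [11.2500 -4.5000; -4.5000 18.0000] = [13.2500 -4.5000; -4.5000 18.5000]
BᵀPA = [-38.2500 15.7500; -22.5000 4.5000]
K = S⁻¹·BᵀPA = [-3.5970 1.3858; -2.0912 0.5803]
A−BK = [0.9883 -0.3891; -0.3780 0.1623]
AᵀP(A−BK) = [33.6137 -12.6870; -12.6870 4.8127]
P' = Q + AᵀP(A−BK) = [46.6137 -21.6870; -21.6870 13.8127]
tr(P') = 60.4263


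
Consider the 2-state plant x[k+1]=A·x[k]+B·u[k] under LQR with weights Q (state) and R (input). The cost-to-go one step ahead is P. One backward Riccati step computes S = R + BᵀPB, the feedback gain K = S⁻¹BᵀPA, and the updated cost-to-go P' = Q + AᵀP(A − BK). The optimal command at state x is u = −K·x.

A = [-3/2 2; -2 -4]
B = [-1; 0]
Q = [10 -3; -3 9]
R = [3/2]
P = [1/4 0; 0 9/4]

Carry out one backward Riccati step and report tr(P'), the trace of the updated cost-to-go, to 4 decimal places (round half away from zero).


BᵀP = [-0.2500 0.0000]
S = R + BᵀPB = [3/2] + [0.2500] = [1.7500]
BᵀPA = [0.3750 -0.5000]
K = S⁻¹·BᵀPA = [0.2143 -0.2857]
A−BK = [-1.2857 1.7143; -2.0000 -4.0000]
AᵀP(A−BK) = [9.4821 17.3571; 17.3571 36.8571]
P' = Q + AᵀP(A−BK) = [19.4821 14.3571; 14.3571 45.8571]
tr(P') = 65.3393

65.3393


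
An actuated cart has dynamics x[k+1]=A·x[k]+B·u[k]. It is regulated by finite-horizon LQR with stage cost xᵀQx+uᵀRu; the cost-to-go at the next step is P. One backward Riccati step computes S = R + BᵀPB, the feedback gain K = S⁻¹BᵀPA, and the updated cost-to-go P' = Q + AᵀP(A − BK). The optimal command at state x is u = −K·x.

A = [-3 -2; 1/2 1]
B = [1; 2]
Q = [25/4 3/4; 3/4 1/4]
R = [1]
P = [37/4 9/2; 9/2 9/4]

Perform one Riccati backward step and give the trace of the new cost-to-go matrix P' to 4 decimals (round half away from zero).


BᵀP = [18.2500 9.0000]
S = R + BᵀPB = [1] + [36.2500] = [37.2500]
BᵀPA = [-50.2500 -27.5000]
K = S⁻¹·BᵀPA = [-1.3490 -0.7383]
A−BK = [-1.6510 -1.2617; 3.1980 2.4765]
AᵀP(A−BK) = [2.5256 1.5277; 1.5277 0.9480]
P' = Q + AᵀP(A−BK) = [8.7756 2.2777; 2.2777 1.1980]
tr(P') = 9.9736

9.9736


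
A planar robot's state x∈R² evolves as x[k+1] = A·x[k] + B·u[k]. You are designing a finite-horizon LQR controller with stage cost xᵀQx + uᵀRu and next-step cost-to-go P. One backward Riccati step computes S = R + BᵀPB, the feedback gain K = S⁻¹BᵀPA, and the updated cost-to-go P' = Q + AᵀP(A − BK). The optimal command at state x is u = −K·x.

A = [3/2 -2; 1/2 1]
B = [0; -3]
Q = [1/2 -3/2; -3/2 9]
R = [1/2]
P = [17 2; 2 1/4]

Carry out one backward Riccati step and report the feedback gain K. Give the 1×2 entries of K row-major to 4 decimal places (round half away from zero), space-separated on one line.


-3.4091 4.0909

BᵀP = [-6.0000 -0.7500]
S = R + BᵀPB = [1/2] + [2.2500] = [2.7500]
BᵀPA = [-9.3750 11.2500]
K = S⁻¹·BᵀPA = [-3.4091 4.0909]
A−BK = [1.5000 -2.0000; -9.7273 13.2727]
AᵀP(A−BK) = [9.3523 -11.5227; -11.5227 14.2273]
P' = Q + AᵀP(A−BK) = [9.8523 -13.0227; -13.0227 23.2273]
tr(P') = 33.0795


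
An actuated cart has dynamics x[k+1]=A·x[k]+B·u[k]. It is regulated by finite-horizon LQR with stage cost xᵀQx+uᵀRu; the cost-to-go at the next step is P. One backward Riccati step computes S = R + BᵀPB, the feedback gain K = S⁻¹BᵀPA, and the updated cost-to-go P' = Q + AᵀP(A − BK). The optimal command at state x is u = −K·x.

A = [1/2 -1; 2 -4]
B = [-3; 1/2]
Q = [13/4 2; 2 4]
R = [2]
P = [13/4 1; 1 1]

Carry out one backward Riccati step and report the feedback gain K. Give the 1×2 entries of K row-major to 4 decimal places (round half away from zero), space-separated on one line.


-0.3377 0.6754

BᵀP = [-9.2500 -2.5000]
S = R + BᵀPB = [2] + [26.5000] = [28.5000]
BᵀPA = [-9.6250 19.2500]
K = S⁻¹·BᵀPA = [-0.3377 0.6754]
A−BK = [-0.5132 1.0263; 2.1689 -4.3377]
AᵀP(A−BK) = [3.5620 -7.1239; -7.1239 14.2478]
P' = Q + AᵀP(A−BK) = [6.8120 -5.1239; -5.1239 18.2478]
tr(P') = 25.0598


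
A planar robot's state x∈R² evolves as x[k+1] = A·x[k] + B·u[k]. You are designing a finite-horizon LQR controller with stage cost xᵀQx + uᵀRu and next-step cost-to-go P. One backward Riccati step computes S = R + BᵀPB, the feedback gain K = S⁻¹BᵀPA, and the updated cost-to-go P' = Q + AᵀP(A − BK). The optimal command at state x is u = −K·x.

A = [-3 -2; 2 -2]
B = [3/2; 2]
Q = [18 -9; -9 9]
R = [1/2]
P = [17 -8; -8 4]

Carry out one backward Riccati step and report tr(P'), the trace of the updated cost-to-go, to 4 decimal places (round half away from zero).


BᵀP = [9.5000 -4.0000]
S = R + BᵀPB = [1/2] + [6.2500] = [6.7500]
BᵀPA = [-36.5000 -11.0000]
K = S⁻¹·BᵀPA = [-5.4074 -1.6296]
A−BK = [5.1111 0.4444; 12.8148 1.2593]
AᵀP(A−BK) = [67.6296 10.5185; 10.5185 2.0741]
P' = Q + AᵀP(A−BK) = [85.6296 1.5185; 1.5185 11.0741]
tr(P') = 96.7037

96.7037


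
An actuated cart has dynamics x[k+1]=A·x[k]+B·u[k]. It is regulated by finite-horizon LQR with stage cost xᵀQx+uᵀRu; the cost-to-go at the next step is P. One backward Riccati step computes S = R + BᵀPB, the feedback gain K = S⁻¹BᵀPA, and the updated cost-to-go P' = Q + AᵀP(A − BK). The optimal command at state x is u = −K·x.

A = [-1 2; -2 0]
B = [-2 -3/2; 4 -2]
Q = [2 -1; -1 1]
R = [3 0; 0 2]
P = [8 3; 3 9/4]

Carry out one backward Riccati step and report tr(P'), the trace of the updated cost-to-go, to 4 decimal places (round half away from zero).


5.8945

BᵀP = [-4.0000 3.0000; -18.0000 -9.0000]
S = R + BᵀPB = [3 0; 0 2] + [20.0000 0.0000; 0.0000 45.0000] = [23.0000 0.0000; 0.0000 47.0000]
BᵀPA = [-2.0000 -8.0000; 36.0000 -36.0000]
K = S⁻¹·BᵀPA = [-0.0870 -0.3478; 0.7660 -0.7660]
A−BK = [-0.0250 0.1554; -0.1203 -0.1406]
AᵀP(A−BK) = [1.2516 -1.1212; -1.1212 1.6429]
P' = Q + AᵀP(A−BK) = [3.2516 -2.1212; -2.1212 2.6429]
tr(P') = 5.8945


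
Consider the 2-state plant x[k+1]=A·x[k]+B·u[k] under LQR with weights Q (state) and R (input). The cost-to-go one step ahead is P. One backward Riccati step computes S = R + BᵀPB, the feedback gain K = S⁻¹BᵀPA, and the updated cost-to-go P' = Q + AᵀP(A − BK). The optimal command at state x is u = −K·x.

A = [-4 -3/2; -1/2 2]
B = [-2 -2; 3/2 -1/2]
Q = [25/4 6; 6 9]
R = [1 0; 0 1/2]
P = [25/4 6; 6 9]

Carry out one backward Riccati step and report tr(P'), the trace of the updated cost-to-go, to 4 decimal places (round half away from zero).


18.1667

BᵀP = [-3.5000 1.5000; -15.5000 -16.5000]
S = R + BᵀPB = [1 0; 0 1/2] + [9.2500 6.2500; 6.2500 39.2500] = [10.2500 6.2500; 6.2500 39.7500]
BᵀPA = [13.2500 8.2500; 70.2500 -9.7500]
K = S⁻¹·BᵀPA = [0.2379 1.0556; 1.7299 -0.4113]
A−BK = [-0.0645 -0.2112; 0.0081 0.2109]
AᵀP(A−BK) = [1.5731 -0.0959; -0.0959 1.3435]
P' = Q + AᵀP(A−BK) = [7.8231 5.9041; 5.9041 10.3435]
tr(P') = 18.1667


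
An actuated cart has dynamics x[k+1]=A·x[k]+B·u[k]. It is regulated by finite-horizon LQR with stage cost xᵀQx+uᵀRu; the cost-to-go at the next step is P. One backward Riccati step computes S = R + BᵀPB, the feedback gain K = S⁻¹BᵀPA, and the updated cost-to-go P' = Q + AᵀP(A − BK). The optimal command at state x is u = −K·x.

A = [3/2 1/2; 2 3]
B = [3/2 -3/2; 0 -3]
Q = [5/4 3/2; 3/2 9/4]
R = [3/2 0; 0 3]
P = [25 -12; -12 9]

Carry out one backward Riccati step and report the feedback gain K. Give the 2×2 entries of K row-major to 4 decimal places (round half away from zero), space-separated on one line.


0.3271 -0.6457 -0.6051 -0.9055

BᵀP = [37.5000 -18.0000; -1.5000 -9.0000]
S = R + BᵀPB = [3/2 0; 0 3] + [56.2500 -2.2500; -2.2500 29.2500] = [57.7500 -2.2500; -2.2500 32.2500]
BᵀPA = [20.2500 -35.2500; -20.2500 -27.7500]
K = S⁻¹·BᵀPA = [0.3271 -0.6457; -0.6051 -0.9055]
A−BK = [0.1018 0.1102; 0.1847 0.2835]
AᵀP(A−BK) = [1.3737 1.4882; 1.4882 3.3622]
P' = Q + AᵀP(A−BK) = [2.6237 2.9882; 2.9882 5.6122]
tr(P') = 8.2359


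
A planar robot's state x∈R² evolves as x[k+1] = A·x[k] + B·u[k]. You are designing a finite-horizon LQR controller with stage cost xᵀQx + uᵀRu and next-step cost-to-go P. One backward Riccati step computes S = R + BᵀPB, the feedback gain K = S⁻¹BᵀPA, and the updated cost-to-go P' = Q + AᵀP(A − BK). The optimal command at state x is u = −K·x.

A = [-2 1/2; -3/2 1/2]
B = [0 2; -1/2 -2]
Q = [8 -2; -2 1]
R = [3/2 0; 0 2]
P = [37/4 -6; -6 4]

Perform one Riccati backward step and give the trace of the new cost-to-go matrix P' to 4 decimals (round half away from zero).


9.7147

BᵀP = [3.0000 -2.0000; 30.5000 -20.0000]
S = R + BᵀPB = [3/2 0; 0 2] + [1.0000 10.0000; 10.0000 101.0000] = [2.5000 10.0000; 10.0000 103.0000]
BᵀPA = [-3.0000 0.5000; -31.0000 5.2500]
K = S⁻¹·BᵀPA = [0.0063 -0.0063; -0.3016 0.0516]
A−BK = [-1.3968 0.3968; -2.1000 0.6000]
AᵀP(A−BK) = [0.6698 -0.1698; -0.1698 0.0448]
P' = Q + AᵀP(A−BK) = [8.6698 -2.1698; -2.1698 1.0448]
tr(P') = 9.7147


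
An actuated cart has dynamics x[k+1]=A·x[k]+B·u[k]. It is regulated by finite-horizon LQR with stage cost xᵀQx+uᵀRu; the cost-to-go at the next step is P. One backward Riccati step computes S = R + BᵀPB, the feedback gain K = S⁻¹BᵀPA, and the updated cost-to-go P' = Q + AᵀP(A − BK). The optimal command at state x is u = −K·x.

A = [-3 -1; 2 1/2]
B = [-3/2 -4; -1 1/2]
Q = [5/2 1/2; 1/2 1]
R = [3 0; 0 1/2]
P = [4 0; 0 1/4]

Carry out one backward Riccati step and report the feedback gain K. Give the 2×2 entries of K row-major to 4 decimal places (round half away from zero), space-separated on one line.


BᵀP = [-6.0000 -0.2500; -16.0000 0.1250]
S = R + BᵀPB = [3 0; 0 1/2] + [9.2500 23.8750; 23.8750 64.0625] = [12.2500 23.8750; 23.8750 64.5625]
BᵀPA = [17.5000 5.8750; 48.2500 16.0625]
K = S⁻¹·BᵀPA = [-0.1002 -0.0190; 0.7844 0.2558]
A−BK = [-0.0127 -0.0052; 1.5076 0.3531]
AᵀP(A−BK) = [0.9066 0.2394; 0.2394 0.0651]
P' = Q + AᵀP(A−BK) = [3.4066 0.7394; 0.7394 1.0651]
tr(P') = 4.4717

-0.1002 -0.0190 0.7844 0.2558


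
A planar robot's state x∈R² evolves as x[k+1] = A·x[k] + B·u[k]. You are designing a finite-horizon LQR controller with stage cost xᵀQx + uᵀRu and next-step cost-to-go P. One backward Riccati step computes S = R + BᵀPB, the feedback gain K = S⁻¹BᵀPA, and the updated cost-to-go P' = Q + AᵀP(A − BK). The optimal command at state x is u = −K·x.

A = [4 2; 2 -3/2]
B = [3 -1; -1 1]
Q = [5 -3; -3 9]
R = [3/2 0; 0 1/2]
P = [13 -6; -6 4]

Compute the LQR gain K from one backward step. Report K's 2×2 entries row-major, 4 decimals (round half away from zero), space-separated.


BᵀP = [45.0000 -22.0000; -19.0000 10.0000]
S = R + BᵀPB = [3/2 0; 0 1/2] + [157.0000 -67.0000; -67.0000 29.0000] = [158.5000 -67.0000; -67.0000 29.5000]
BᵀPA = [136.0000 123.0000; -56.0000 -53.0000]
K = S⁻¹·BᵀPA = [1.3922 0.4150; 1.2637 -0.8541]
A−BK = [1.0870 -0.0991; 2.1285 -0.2309]
AᵀP(A−BK) = [9.4244 -0.2677; -0.2677 0.6894]
P' = Q + AᵀP(A−BK) = [14.4244 -3.2677; -3.2677 9.6894]
tr(P') = 24.1138

1.3922 0.4150 1.2637 -0.8541


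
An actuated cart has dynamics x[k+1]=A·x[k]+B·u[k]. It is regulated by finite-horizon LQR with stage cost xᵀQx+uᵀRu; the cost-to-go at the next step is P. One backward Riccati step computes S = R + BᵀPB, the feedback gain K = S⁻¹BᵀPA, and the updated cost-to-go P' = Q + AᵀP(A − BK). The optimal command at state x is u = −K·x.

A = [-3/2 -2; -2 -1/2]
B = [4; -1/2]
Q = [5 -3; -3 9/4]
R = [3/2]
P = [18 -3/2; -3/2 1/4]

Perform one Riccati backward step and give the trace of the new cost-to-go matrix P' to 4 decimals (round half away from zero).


BᵀP = [72.7500 -6.1250]
S = R + BᵀPB = [3/2] + [294.0625] = [295.5625]
BᵀPA = [-96.8750 -142.4375]
K = S⁻¹·BᵀPA = [-0.3278 -0.4819]
A−BK = [-0.1889 -0.0723; -2.1639 -0.7410]
AᵀP(A−BK) = [0.7478 0.4390; 0.4390 0.4190]
P' = Q + AᵀP(A−BK) = [5.7478 -2.5610; -2.5610 2.6690]
tr(P') = 8.4168

8.4168


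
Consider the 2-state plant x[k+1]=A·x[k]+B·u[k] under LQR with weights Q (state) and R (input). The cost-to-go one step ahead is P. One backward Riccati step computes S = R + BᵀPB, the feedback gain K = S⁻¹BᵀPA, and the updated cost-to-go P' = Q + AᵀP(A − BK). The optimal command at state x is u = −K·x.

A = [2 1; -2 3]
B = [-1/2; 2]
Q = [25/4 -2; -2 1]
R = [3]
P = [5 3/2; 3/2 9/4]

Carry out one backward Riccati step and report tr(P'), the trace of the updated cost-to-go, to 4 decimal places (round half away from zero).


BᵀP = [0.5000 3.7500]
S = R + BᵀPB = [3] + [7.2500] = [10.2500]
BᵀPA = [-6.5000 11.7500]
K = S⁻¹·BᵀPA = [-0.6341 1.1463]
A−BK = [1.6829 1.5732; -0.7317 0.7073]
AᵀP(A−BK) = [12.8780 9.9512; 9.9512 20.7805]
P' = Q + AᵀP(A−BK) = [19.1280 7.9512; 7.9512 21.7805]
tr(P') = 40.9085

40.9085


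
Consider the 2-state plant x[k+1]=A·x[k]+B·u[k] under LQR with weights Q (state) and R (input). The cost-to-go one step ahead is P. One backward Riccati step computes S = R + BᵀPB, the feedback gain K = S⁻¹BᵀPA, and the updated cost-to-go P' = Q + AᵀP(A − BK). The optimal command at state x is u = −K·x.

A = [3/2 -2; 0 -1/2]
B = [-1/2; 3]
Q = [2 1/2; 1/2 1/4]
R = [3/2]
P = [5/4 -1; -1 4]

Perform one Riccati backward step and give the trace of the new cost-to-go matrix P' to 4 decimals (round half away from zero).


BᵀP = [-3.6250 12.5000]
S = R + BᵀPB = [3/2] + [39.3125] = [40.8125]
BᵀPA = [-5.4375 1.0000]
K = S⁻¹·BᵀPA = [-0.1332 0.0245]
A−BK = [1.4334 -1.9877; 0.3997 -0.5735]
AᵀP(A−BK) = [2.0881 -2.8668; -2.8668 3.9755]
P' = Q + AᵀP(A−BK) = [4.0881 -2.3668; -2.3668 4.2255]
tr(P') = 8.3136

8.3136


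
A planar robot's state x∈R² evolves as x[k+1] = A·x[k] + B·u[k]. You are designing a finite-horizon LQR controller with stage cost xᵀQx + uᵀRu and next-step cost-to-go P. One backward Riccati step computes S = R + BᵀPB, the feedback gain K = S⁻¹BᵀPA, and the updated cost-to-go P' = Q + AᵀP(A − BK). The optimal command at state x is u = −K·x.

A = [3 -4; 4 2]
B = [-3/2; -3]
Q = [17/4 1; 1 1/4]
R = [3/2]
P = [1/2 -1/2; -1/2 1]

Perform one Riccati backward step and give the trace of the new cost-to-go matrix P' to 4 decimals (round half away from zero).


BᵀP = [0.7500 -2.2500]
S = R + BᵀPB = [3/2] + [5.6250] = [7.1250]
BᵀPA = [-6.7500 -7.5000]
K = S⁻¹·BᵀPA = [-0.9474 -1.0526]
A−BK = [1.5789 -5.5789; 1.1579 -1.1579]
AᵀP(A−BK) = [2.1053 -0.1053; -0.1053 12.1053]
P' = Q + AᵀP(A−BK) = [6.3553 0.8947; 0.8947 12.3553]
tr(P') = 18.7105

18.7105


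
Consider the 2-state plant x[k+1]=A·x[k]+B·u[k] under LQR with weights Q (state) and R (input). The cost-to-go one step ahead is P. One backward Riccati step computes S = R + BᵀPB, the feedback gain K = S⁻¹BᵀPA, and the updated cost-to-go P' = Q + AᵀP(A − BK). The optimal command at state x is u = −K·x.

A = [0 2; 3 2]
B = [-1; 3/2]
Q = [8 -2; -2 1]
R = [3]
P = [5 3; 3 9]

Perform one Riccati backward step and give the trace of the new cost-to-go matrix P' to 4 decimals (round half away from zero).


BᵀP = [-0.5000 10.5000]
S = R + BᵀPB = [3] + [16.2500] = [19.2500]
BᵀPA = [31.5000 20.0000]
K = S⁻¹·BᵀPA = [1.6364 1.0390]
A−BK = [1.6364 3.0390; 0.5455 0.4416]
AᵀP(A−BK) = [29.4545 39.2727; 39.2727 59.2208]
P' = Q + AᵀP(A−BK) = [37.4545 37.2727; 37.2727 60.2208]
tr(P') = 97.6753

97.6753


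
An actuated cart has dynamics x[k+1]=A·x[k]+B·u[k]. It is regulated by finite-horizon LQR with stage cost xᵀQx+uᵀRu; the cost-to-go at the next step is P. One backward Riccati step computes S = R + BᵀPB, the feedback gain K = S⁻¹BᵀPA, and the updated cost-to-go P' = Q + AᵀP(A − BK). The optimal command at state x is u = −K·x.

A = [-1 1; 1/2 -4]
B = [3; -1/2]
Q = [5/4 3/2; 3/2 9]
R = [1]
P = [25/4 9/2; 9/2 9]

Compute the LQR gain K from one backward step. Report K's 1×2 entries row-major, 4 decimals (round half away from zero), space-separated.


-0.2609 -0.4239

BᵀP = [16.5000 9.0000]
S = R + BᵀPB = [1] + [45.0000] = [46.0000]
BᵀPA = [-12.0000 -19.5000]
K = S⁻¹·BᵀPA = [-0.2609 -0.4239]
A−BK = [-0.2174 2.2717; 0.3696 -4.2120]
AᵀP(A−BK) = [0.8696 -9.0870; -9.0870 105.9837]
P' = Q + AᵀP(A−BK) = [2.1196 -7.5870; -7.5870 114.9837]
tr(P') = 117.1033


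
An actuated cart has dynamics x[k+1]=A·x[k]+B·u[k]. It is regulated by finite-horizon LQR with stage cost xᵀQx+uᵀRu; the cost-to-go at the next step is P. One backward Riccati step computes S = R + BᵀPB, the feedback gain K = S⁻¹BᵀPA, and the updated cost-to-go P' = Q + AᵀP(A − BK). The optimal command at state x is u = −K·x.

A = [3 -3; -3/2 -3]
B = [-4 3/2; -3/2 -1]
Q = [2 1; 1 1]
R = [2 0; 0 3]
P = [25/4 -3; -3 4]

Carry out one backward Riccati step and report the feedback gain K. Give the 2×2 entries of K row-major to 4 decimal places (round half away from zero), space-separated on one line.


-0.3169 0.9739 1.2717 0.8038

BᵀP = [-20.5000 6.0000; 12.3750 -8.5000]
S = R + BᵀPB = [2 0; 0 3] + [73.0000 -36.7500; -36.7500 27.0625] = [75.0000 -36.7500; -36.7500 30.0625]
BᵀPA = [-70.5000 43.5000; 49.8750 -11.6250]
K = S⁻¹·BᵀPA = [-0.3169 0.9739; 1.2717 0.8038]
A−BK = [-0.1750 -0.3102; -0.7036 -0.7354]
AᵀP(A−BK) = [6.4853 3.8175; 3.8175 5.2310]
P' = Q + AᵀP(A−BK) = [8.4853 4.8175; 4.8175 6.2310]
tr(P') = 14.7163


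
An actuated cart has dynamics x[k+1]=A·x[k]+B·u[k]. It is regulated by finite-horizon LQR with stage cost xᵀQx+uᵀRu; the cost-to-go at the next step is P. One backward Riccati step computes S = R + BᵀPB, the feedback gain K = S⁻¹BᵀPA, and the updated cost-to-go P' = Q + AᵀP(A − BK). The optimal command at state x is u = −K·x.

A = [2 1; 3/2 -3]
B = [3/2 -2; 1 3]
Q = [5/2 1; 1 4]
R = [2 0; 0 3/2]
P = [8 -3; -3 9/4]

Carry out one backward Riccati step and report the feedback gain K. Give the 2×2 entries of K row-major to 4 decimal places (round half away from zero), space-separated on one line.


BᵀP = [9.0000 -2.2500; -25.0000 12.7500]
S = R + BᵀPB = [2 0; 0 3/2] + [11.2500 -24.7500; -24.7500 88.2500] = [13.2500 -24.7500; -24.7500 89.7500]
BᵀPA = [14.6250 15.7500; -30.8750 -63.2500]
K = S⁻¹·BᵀPA = [0.9511 -0.2634; -0.0817 -0.7774]
A−BK = [0.4099 -0.1597; 0.7941 -0.4045]
AᵀP(A−BK) = [2.6291 -0.7742; -0.7742 1.2298]
P' = Q + AᵀP(A−BK) = [5.1291 0.2258; 0.2258 5.2298]
tr(P') = 10.3589

0.9511 -0.2634 -0.0817 -0.7774


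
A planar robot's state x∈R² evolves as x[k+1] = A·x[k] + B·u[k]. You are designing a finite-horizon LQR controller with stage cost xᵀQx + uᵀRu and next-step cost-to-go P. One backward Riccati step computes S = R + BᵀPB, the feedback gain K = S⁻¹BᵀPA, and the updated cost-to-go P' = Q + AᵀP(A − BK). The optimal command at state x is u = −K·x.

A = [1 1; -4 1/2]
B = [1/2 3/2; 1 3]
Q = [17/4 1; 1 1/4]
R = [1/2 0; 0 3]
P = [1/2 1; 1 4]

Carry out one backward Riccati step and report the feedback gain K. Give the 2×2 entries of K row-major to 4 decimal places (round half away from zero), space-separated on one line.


BᵀP = [1.2500 4.5000; 3.7500 13.5000]
S = R + BᵀPB = [1/2 0; 0 3] + [5.1250 15.3750; 15.3750 46.1250] = [5.6250 15.3750; 15.3750 49.1250]
BᵀPA = [-16.7500 3.5000; -50.2500 10.5000]
K = S⁻¹·BᵀPA = [-1.2582 0.2629; -0.6291 0.1315]
A−BK = [2.5728 0.6714; -0.8545 -0.1573]
AᵀP(A−BK) = [3.8122 0.0094; 0.0094 0.1995]
P' = Q + AᵀP(A−BK) = [8.0622 1.0094; 1.0094 0.4495]
tr(P') = 8.5117

-1.2582 0.2629 -0.6291 0.1315


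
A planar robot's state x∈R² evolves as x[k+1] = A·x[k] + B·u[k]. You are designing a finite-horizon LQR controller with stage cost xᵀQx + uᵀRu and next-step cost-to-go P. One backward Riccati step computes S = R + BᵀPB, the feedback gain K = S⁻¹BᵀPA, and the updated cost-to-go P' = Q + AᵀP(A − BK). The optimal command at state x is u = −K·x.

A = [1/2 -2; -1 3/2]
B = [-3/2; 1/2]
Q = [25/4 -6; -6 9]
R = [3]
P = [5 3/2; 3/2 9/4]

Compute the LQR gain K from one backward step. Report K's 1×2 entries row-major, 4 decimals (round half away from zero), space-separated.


BᵀP = [-6.7500 -1.1250]
S = R + BᵀPB = [3] + [9.5625] = [12.5625]
BᵀPA = [-2.2500 11.8125]
K = S⁻¹·BᵀPA = [-0.1791 0.9403]
A−BK = [0.2313 -0.5896; -0.9104 1.0299]
AᵀP(A−BK) = [1.5970 -2.1343; -2.1343 4.9552]
P' = Q + AᵀP(A−BK) = [7.8470 -8.1343; -8.1343 13.9552]
tr(P') = 21.8022

-0.1791 0.9403


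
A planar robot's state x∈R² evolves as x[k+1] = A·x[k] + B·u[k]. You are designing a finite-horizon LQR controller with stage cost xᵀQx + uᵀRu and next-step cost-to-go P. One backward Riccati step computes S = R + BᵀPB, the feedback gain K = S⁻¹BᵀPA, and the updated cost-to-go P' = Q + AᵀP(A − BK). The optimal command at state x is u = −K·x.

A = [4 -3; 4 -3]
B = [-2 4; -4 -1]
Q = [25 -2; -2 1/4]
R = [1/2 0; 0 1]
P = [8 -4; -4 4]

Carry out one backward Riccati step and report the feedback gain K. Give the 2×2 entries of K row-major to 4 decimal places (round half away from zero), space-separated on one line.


BᵀP = [0.0000 -8.0000; 36.0000 -20.0000]
S = R + BᵀPB = [1/2 0; 0 1] + [32.0000 8.0000; 8.0000 164.0000] = [32.5000 8.0000; 8.0000 165.0000]
BᵀPA = [-32.0000 24.0000; 64.0000 -48.0000]
K = S⁻¹·BᵀPA = [-1.0931 0.8199; 0.4409 -0.3307]
A−BK = [0.0502 -0.0377; 0.0683 -0.0512]
AᵀP(A−BK) = [0.8032 -0.6024; -0.6024 0.4518]
P' = Q + AᵀP(A−BK) = [25.8032 -2.6024; -2.6024 0.7018]
tr(P') = 26.5051

-1.0931 0.8199 0.4409 -0.3307


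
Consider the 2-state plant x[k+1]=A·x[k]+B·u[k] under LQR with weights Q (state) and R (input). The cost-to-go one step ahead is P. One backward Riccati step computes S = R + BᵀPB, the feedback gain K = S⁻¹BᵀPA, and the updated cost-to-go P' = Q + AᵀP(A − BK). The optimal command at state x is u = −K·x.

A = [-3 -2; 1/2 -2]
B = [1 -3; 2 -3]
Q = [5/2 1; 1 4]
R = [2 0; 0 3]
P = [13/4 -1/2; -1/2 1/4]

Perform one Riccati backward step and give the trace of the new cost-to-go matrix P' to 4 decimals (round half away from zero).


BᵀP = [2.2500 0.0000; -8.2500 0.7500]
S = R + BᵀPB = [2 0; 0 3] + [2.2500 -6.7500; -6.7500 22.5000] = [4.2500 -6.7500; -6.7500 25.5000]
BᵀPA = [-6.7500 -4.5000; 25.1250 15.0000]
K = S⁻¹·BᵀPA = [-0.0403 -0.2149; 0.9746 0.5313]
A−BK = [-0.0358 -0.1910; 3.5045 0.0239]
AᵀP(A−BK) = [6.0530 1.9493; 1.9493 1.0627]
P' = Q + AᵀP(A−BK) = [8.5530 2.9493; 2.9493 5.0627]
tr(P') = 13.6157

13.6157


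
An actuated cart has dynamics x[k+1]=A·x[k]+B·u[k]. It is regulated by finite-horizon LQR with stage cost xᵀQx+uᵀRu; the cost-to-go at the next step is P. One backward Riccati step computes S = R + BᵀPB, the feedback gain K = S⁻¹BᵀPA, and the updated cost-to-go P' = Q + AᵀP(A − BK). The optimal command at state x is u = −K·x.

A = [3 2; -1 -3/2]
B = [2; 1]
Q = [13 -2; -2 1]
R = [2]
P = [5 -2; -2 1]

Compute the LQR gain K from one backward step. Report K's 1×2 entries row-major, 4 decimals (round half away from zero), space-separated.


BᵀP = [8.0000 -3.0000]
S = R + BᵀPB = [2] + [13.0000] = [15.0000]
BᵀPA = [27.0000 20.5000]
K = S⁻¹·BᵀPA = [1.8000 1.3667]
A−BK = [-0.6000 -0.7333; -2.8000 -2.8667]
AᵀP(A−BK) = [9.4000 7.6000; 7.6000 6.2333]
P' = Q + AᵀP(A−BK) = [22.4000 5.6000; 5.6000 7.2333]
tr(P') = 29.6333

1.8000 1.3667


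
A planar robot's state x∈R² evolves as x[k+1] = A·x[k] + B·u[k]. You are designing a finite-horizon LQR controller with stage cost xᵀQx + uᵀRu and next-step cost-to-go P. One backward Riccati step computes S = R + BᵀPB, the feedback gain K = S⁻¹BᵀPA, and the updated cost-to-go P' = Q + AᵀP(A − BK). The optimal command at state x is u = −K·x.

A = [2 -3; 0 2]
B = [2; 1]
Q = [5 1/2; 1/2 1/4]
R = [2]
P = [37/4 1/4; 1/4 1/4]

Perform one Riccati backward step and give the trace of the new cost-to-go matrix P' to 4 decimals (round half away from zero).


BᵀP = [18.7500 0.7500]
S = R + BᵀPB = [2] + [38.2500] = [40.2500]
BᵀPA = [37.5000 -54.7500]
K = S⁻¹·BᵀPA = [0.9317 -1.3602]
A−BK = [0.1366 -0.2795; -0.9317 3.3602]
AᵀP(A−BK) = [2.0621 -3.4907; -3.4907 6.7764]
P' = Q + AᵀP(A−BK) = [7.0621 -2.9907; -2.9907 7.0264]
tr(P') = 14.0885

14.0885


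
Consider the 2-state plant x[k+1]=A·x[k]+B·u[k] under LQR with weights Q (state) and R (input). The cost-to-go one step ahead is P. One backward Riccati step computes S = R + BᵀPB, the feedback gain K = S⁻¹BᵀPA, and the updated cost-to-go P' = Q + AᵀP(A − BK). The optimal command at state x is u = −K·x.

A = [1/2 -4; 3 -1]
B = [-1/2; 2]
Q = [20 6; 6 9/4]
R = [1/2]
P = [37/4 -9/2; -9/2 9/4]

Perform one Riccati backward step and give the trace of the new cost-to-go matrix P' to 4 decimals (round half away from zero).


27.3341

BᵀP = [-13.6250 6.7500]
S = R + BᵀPB = [1/2] + [20.3125] = [20.8125]
BᵀPA = [13.4375 47.7500]
K = S⁻¹·BᵀPA = [0.6456 2.2943]
A−BK = [0.8228 -2.8529; 1.7087 -5.5886]
AᵀP(A−BK) = [0.3866 0.1704; 0.1704 4.6974]
P' = Q + AᵀP(A−BK) = [20.3866 6.1704; 6.1704 6.9474]
tr(P') = 27.3341


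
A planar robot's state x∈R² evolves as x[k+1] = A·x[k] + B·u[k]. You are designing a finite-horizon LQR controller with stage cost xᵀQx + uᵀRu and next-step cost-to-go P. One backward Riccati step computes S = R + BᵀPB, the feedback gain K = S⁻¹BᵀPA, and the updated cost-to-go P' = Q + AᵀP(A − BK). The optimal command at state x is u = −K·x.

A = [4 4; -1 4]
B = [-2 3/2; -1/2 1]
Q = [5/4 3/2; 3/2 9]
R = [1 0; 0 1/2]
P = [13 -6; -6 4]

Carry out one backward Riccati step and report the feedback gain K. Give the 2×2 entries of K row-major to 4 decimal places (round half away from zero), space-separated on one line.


BᵀP = [-23.0000 10.0000; 13.5000 -5.0000]
S = R + BᵀPB = [1 0; 0 1/2] + [41.0000 -24.5000; -24.5000 15.2500] = [42.0000 -24.5000; -24.5000 15.7500]
BᵀPA = [-102.0000 -52.0000; 59.0000 34.0000]
K = S⁻¹·BᵀPA = [-2.6286 0.2286; -0.3429 2.5143]
A−BK = [-0.7429 0.6857; -1.9714 1.6000]
AᵀP(A−BK) = [12.1143 -5.0286; -5.0286 6.4000]
P' = Q + AᵀP(A−BK) = [13.3643 -3.5286; -3.5286 15.4000]
tr(P') = 28.7643

-2.6286 0.2286 -0.3429 2.5143


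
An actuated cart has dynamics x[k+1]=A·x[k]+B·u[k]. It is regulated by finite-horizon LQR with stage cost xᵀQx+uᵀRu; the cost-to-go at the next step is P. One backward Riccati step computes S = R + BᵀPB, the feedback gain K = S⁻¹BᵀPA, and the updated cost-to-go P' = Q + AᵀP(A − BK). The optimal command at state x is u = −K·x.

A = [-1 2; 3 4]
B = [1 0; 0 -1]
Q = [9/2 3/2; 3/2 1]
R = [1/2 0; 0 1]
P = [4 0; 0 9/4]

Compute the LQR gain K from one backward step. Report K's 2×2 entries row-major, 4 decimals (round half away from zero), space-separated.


BᵀP = [4.0000 0.0000; 0.0000 -2.2500]
S = R + BᵀPB = [1/2 0; 0 1] + [4.0000 0.0000; 0.0000 2.2500] = [4.5000 0.0000; 0.0000 3.2500]
BᵀPA = [-4.0000 8.0000; -6.7500 -9.0000]
K = S⁻¹·BᵀPA = [-0.8889 1.7778; -2.0769 -2.7692]
A−BK = [-0.1111 0.2222; 0.9231 1.2308]
AᵀP(A−BK) = [6.6752 7.4188; 7.4188 12.8547]
P' = Q + AᵀP(A−BK) = [11.1752 8.9188; 8.9188 13.8547]
tr(P') = 25.0299

-0.8889 1.7778 -2.0769 -2.7692


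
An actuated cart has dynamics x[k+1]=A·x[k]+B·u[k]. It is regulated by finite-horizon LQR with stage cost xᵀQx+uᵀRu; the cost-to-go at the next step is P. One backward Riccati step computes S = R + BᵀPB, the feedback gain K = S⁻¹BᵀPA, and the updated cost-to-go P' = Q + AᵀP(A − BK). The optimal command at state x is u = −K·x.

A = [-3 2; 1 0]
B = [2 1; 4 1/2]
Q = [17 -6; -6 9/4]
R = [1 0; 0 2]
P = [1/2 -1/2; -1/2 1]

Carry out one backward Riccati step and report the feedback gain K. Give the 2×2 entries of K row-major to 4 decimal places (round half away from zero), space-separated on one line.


BᵀP = [-1.0000 3.0000; 0.2500 0.0000]
S = R + BᵀPB = [1 0; 0 2] + [10.0000 0.5000; 0.5000 0.2500] = [11.0000 0.5000; 0.5000 2.2500]
BᵀPA = [6.0000 -2.0000; -0.7500 0.5000]
K = S⁻¹·BᵀPA = [0.5663 -0.1939; -0.4592 0.2653]
A−BK = [-3.6735 2.1224; -1.0357 0.6429]
AᵀP(A−BK) = [4.7577 -2.6378; -2.6378 1.4796]
P' = Q + AᵀP(A−BK) = [21.7577 -8.6378; -8.6378 3.7296]
tr(P') = 25.4872

0.5663 -0.1939 -0.4592 0.2653


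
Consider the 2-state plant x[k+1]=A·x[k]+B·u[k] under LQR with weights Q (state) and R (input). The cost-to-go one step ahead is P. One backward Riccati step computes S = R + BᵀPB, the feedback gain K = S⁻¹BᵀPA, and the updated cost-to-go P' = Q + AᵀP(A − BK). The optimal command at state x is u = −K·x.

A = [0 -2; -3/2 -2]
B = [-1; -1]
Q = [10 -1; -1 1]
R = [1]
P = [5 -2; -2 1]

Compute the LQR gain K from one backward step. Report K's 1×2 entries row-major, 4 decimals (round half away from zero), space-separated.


BᵀP = [-3.0000 1.0000]
S = R + BᵀPB = [1] + [2.0000] = [3.0000]
BᵀPA = [-1.5000 4.0000]
K = S⁻¹·BᵀPA = [-0.5000 1.3333]
A−BK = [-0.5000 -0.6667; -2.0000 -0.6667]
AᵀP(A−BK) = [1.5000 -1.0000; -1.0000 2.6667]
P' = Q + AᵀP(A−BK) = [11.5000 -2.0000; -2.0000 3.6667]
tr(P') = 15.1667

-0.5000 1.3333


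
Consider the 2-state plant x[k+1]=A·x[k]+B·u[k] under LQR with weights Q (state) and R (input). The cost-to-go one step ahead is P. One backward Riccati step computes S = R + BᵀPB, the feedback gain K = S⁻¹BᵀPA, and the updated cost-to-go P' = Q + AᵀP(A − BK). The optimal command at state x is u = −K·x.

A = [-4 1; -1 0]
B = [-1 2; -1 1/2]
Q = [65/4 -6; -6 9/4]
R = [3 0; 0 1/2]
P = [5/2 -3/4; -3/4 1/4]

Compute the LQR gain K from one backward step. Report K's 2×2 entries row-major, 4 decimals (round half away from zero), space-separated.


BᵀP = [-1.7500 0.5000; 4.6250 -1.3750]
S = R + BᵀPB = [3 0; 0 1/2] + [1.2500 -3.2500; -3.2500 8.5625] = [4.2500 -3.2500; -3.2500 9.0625]
BᵀPA = [6.5000 -1.7500; -17.1250 4.6250]
K = S⁻¹·BᵀPA = [0.1163 -0.0296; -1.8480 0.4997]
A−BK = [-0.1878 -0.0291; 0.0402 -0.2795]
AᵀP(A−BK) = [1.8480 -0.4997; -0.4997 0.1369]
P' = Q + AᵀP(A−BK) = [18.0980 -6.4997; -6.4997 2.3869]
tr(P') = 20.4849

0.1163 -0.0296 -1.8480 0.4997


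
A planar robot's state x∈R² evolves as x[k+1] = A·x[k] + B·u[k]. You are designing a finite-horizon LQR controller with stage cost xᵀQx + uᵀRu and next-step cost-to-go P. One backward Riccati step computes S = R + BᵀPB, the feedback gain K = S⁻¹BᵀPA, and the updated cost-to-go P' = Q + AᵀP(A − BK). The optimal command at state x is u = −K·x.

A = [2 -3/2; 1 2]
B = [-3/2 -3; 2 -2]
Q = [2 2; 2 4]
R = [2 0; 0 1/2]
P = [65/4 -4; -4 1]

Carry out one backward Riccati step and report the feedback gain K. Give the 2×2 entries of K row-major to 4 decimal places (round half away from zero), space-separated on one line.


-0.1187 0.2036 -0.6022 0.6288

BᵀP = [-32.3750 8.0000; -40.7500 10.0000]
S = R + BᵀPB = [2 0; 0 1/2] + [64.5625 81.1250; 81.1250 102.2500] = [66.5625 81.1250; 81.1250 102.7500]
BᵀPA = [-56.7500 64.5625; -71.5000 81.1250]
K = S⁻¹·BᵀPA = [-0.1187 0.2036; -0.6022 0.6288]
A−BK = [0.0155 0.6918; 0.0331 2.8504]
AᵀP(A−BK) = [0.2104 -0.2374; -0.2374 0.4072]
P' = Q + AᵀP(A−BK) = [2.2104 1.7626; 1.7626 4.4072]
tr(P') = 6.6175
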